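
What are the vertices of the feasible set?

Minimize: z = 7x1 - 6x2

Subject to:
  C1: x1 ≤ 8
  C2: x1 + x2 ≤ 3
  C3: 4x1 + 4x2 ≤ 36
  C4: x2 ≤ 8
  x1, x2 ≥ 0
Each vertex is the intersection of two constraint boundaries that also satisfies all remaining constraints:
  x1 = 0 and x2 = 0 → (0, 0)
  x1 + x2 = 3 and x2 = 0 → (3, 0)
  x1 + x2 = 3 and x1 = 0 → (0, 3)

Vertices: (0, 0), (3, 0), (0, 3)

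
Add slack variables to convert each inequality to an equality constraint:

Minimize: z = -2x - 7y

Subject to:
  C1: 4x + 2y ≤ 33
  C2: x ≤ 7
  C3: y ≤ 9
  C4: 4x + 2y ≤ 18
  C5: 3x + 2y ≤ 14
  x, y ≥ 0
min z = -2x - 7y

s.t.
  4x + 2y + s1 = 33
  x + s2 = 7
  y + s3 = 9
  4x + 2y + s4 = 18
  3x + 2y + s5 = 14
  x, y, s1, s2, s3, s4, s5 ≥ 0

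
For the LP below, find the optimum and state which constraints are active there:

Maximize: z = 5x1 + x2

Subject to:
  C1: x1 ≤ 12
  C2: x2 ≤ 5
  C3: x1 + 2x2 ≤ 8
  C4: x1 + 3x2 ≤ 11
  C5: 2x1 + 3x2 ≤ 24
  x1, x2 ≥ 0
Optimal: x1 = 8, x2 = 0
Binding: C3, x2 ≥ 0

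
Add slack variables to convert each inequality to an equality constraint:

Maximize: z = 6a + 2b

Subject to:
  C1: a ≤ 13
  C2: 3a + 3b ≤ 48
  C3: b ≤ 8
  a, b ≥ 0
max z = 6a + 2b

s.t.
  a + s1 = 13
  3a + 3b + s2 = 48
  b + s3 = 8
  a, b, s1, s2, s3 ≥ 0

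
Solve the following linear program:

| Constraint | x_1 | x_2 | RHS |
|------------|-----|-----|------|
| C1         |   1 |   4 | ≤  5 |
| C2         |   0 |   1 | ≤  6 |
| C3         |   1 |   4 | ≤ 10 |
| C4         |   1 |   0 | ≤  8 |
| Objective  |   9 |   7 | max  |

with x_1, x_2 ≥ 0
Each vertex is the intersection of two constraint boundaries that also satisfies all remaining constraints:
  x_1 = 0 and x_2 = 0 → (0, 0)
  x_1 + 4x_2 = 5 and x_2 = 0 → (5, 0)
  x_1 + 4x_2 = 5 and x_1 = 0 → (0, 1.25)

Evaluating z = 9x_1 + 7x_2 at each vertex:
  (0, 0): z = 0
  (5, 0): z = 45
  (0, 1.25): z = 8.75

The maximum is at (5, 0) with z = 45.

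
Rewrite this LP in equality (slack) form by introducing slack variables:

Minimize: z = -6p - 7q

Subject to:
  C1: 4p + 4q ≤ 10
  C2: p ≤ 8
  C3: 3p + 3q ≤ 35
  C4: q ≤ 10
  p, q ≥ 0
min z = -6p - 7q

s.t.
  4p + 4q + s1 = 10
  p + s2 = 8
  3p + 3q + s3 = 35
  q + s4 = 10
  p, q, s1, s2, s3, s4 ≥ 0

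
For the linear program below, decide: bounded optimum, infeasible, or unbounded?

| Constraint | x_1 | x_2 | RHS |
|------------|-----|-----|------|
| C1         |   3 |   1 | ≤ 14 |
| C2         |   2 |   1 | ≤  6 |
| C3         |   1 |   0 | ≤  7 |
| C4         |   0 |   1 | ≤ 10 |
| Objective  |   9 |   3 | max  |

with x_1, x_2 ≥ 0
The point (3, 0) satisfies every constraint, so the LP is feasible; the constraints give x_1 ≤ 7 and x_2 ≤ 10, which with x_1, x_2 ≥ 0 keep the feasible region inside a bounded box. A feasible, bounded LP attains a finite optimum at a vertex.

Evaluating z = 9x_1 + 3x_2 at each vertex:
  (0, 0): z = 0
  (3, 0): z = 27
  (0, 6): z = 18

Bounded optimum: z* = 27 at (3, 0).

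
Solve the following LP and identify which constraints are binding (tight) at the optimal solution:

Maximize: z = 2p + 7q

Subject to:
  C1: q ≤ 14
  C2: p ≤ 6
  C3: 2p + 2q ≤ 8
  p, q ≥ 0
Optimal: p = 0, q = 4
Slack at optimum:
  C1: slack = 10
  C2: slack = 6
  C3: slack = 0 (binding)
  p ≥ 0: p = 0 (binding)
  q ≥ 0: q = 4
Binding constraints: C3, p ≥ 0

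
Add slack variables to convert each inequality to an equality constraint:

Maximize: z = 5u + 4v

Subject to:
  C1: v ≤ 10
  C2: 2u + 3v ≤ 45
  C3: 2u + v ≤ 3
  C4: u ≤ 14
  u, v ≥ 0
max z = 5u + 4v

s.t.
  v + s1 = 10
  2u + 3v + s2 = 45
  2u + v + s3 = 3
  u + s4 = 14
  u, v, s1, s2, s3, s4 ≥ 0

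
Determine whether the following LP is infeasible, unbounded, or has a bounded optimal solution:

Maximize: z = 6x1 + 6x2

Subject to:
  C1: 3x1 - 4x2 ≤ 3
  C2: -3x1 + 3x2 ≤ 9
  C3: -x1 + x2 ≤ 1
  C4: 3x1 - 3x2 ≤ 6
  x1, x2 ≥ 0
Feasible point: (0, 0) satisfies every constraint, so the LP is feasible.
Direction d = (1, 1): for each constraint row a, a·d ≤ 0 —
  (3)(1) + (-4)(1) = -1 ≤ 0
  (-3)(1) + (3)(1) = 0 ≤ 0
  (-1)(1) + (1)(1) = 0 ≤ 0
  (3)(1) + (-3)(1) = 0 ≤ 0
and d ≥ 0, so (0, 0) + t·d stays feasible for every t ≥ 0. Along this ray z = 6x1 + 6x2 changes by 12 per unit t, so z → +∞.

The LP is unbounded; z can be made arbitrarily large.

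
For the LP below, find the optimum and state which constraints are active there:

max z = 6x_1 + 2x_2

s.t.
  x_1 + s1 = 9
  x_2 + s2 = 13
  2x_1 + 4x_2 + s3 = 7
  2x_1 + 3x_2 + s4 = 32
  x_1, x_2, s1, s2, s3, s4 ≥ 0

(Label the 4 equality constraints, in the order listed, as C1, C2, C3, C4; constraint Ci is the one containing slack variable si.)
Optimal: x_1 = 3.5, x_2 = 0
Binding: C3, x_2 ≥ 0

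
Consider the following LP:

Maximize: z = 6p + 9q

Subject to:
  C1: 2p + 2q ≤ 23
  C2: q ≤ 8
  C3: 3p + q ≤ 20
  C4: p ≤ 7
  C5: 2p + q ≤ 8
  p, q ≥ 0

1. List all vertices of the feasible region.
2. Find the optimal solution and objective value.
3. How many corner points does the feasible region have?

1. (0, 0), (4, 0), (0, 8)
2. p = 0, q = 8, z = 72
3. 3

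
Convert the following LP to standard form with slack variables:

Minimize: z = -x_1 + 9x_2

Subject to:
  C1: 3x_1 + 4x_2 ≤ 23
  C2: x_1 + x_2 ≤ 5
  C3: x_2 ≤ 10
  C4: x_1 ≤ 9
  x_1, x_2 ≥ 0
min z = -x_1 + 9x_2

s.t.
  3x_1 + 4x_2 + s1 = 23
  x_1 + x_2 + s2 = 5
  x_2 + s3 = 10
  x_1 + s4 = 9
  x_1, x_2, s1, s2, s3, s4 ≥ 0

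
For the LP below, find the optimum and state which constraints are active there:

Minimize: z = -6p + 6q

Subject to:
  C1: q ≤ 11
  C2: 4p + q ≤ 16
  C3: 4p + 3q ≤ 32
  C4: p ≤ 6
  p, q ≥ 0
Optimal: p = 4, q = 0
Binding: C2, q ≥ 0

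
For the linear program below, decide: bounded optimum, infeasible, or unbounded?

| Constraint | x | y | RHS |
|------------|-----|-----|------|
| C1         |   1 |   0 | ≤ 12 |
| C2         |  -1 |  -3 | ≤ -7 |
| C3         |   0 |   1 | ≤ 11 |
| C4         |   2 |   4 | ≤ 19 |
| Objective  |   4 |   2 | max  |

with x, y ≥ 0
The point (9.5, 0) satisfies every constraint, so the LP is feasible; the constraints give x ≤ 12 and y ≤ 11, which with x, y ≥ 0 keep the feasible region inside a bounded box. A feasible, bounded LP attains a finite optimum at a vertex.

Evaluating z = 4x + 2y at each vertex:
  (7, 0): z = 28
  (9.5, 0): z = 38
  (0, 4.75): z = 9.5
  (0, 2.333): z = 4.667

Feasible with finite optimum z* = 38 at (9.5, 0).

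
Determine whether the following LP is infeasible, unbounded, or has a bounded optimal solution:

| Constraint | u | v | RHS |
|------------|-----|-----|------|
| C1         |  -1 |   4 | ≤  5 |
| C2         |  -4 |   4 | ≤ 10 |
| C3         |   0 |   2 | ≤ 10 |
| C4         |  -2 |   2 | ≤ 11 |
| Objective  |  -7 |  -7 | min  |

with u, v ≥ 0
Feasible point: (0, 0) satisfies every constraint, so the LP is feasible.
Direction d = (1, 0): for each constraint row a, a·d ≤ 0 —
  (-1)(1) + (4)(0) = -1 ≤ 0
  (-4)(1) + (4)(0) = -4 ≤ 0
  (0)(1) + (2)(0) = 0 ≤ 0
  (-2)(1) + (2)(0) = -2 ≤ 0
and d ≥ 0, so (0, 0) + t·d stays feasible for every t ≥ 0. Along this ray z = -7u - 7v changes by -7 per unit t, so z → −∞.

Unbounded — the objective can decrease without bound over the feasible region.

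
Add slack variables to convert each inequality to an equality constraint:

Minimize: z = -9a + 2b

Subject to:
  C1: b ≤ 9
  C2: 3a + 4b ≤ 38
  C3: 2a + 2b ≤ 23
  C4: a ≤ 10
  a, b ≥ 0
min z = -9a + 2b

s.t.
  b + s1 = 9
  3a + 4b + s2 = 38
  2a + 2b + s3 = 23
  a + s4 = 10
  a, b, s1, s2, s3, s4 ≥ 0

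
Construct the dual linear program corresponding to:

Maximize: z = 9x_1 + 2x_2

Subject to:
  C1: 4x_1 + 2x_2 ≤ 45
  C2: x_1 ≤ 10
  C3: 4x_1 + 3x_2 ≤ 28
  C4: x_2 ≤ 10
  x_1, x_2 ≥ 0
Minimize: z = 45y1 + 10y2 + 28y3 + 10y4

Subject to:
  C1: -4y1 - y2 - 4y3 ≤ -9
  C2: -2y1 - 3y3 - y4 ≤ -2
  y1, y2, y3, y4 ≥ 0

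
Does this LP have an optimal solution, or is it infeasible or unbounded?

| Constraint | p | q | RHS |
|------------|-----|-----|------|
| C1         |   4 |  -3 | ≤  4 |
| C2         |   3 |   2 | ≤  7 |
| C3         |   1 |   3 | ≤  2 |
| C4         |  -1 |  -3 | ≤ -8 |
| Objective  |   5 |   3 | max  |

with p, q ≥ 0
C3 requires p + 3q ≤ 2, while C4 (-p - 3q ≤ -8) is equivalent to p + 3q ≥ 8. Together they would need 8 ≤ p + 3q ≤ 2, which is impossible since 8 > 2. No point satisfies all constraints.

Infeasible — the constraint set is empty.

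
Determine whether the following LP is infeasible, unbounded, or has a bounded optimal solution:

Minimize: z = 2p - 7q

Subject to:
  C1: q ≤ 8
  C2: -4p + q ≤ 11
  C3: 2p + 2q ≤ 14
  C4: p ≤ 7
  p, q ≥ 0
The point (0, 7) satisfies every constraint, so the LP is feasible; the constraints give p ≤ 7 and q ≤ 8, which with p, q ≥ 0 keep the feasible region inside a bounded box. A feasible, bounded LP attains a finite optimum at a vertex.

Evaluating z = 2p - 7q at each vertex:
  (0, 0): z = 0
  (7, 0): z = 14
  (0, 7): z = -49

Feasible with finite optimum z* = -49 at (0, 7).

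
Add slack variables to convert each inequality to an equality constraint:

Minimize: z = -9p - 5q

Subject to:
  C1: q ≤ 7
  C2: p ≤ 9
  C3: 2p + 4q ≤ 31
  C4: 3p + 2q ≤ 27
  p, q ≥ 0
min z = -9p - 5q

s.t.
  q + s1 = 7
  p + s2 = 9
  2p + 4q + s3 = 31
  3p + 2q + s4 = 27
  p, q, s1, s2, s3, s4 ≥ 0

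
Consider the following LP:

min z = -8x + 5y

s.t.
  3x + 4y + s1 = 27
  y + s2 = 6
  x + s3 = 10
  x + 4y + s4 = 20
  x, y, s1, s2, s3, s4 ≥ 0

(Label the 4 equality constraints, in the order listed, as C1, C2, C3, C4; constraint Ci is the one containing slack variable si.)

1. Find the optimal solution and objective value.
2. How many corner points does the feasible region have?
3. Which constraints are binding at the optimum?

1. x = 9, y = 0, z = -72
2. 4
3. C1, y ≥ 0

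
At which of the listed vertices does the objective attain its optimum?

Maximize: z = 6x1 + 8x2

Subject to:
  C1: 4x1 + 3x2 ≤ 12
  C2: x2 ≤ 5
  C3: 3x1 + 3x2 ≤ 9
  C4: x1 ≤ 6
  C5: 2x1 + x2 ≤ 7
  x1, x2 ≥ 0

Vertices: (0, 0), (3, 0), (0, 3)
Evaluating z = 6x1 + 8x2 at each vertex:
  (0, 0): z = 0
  (3, 0): z = 18
  (0, 3): z = 24

The largest value is z = 24, attained at (0, 3).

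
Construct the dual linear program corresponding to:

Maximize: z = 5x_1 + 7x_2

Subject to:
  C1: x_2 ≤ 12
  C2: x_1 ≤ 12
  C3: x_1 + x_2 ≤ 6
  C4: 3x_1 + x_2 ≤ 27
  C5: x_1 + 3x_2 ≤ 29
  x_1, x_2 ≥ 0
Minimize: z = 12y1 + 12y2 + 6y3 + 27y4 + 29y5

Subject to:
  C1: -y2 - y3 - 3y4 - y5 ≤ -5
  C2: -y1 - y3 - y4 - 3y5 ≤ -7
  y1, y2, y3, y4, y5 ≥ 0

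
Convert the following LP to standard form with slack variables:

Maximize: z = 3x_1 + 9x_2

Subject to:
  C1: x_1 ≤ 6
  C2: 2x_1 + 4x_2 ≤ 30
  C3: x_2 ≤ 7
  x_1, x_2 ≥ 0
max z = 3x_1 + 9x_2

s.t.
  x_1 + s1 = 6
  2x_1 + 4x_2 + s2 = 30
  x_2 + s3 = 7
  x_1, x_2, s1, s2, s3 ≥ 0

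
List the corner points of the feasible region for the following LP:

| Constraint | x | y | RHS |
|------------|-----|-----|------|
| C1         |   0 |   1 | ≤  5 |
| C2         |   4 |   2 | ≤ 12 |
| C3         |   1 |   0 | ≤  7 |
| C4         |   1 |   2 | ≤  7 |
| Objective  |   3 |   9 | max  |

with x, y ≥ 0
Each vertex is the intersection of two constraint boundaries that also satisfies all remaining constraints:
  x = 0 and y = 0 → (0, 0)
  4x + 2y = 12 and y = 0 → (3, 0)
  4x + 2y = 12 and x + 2y = 7 → (1.667, 2.667)
  x + 2y = 7 and x = 0 → (0, 3.5)

Vertices: (0, 0), (3, 0), (1.667, 2.667), (0, 3.5)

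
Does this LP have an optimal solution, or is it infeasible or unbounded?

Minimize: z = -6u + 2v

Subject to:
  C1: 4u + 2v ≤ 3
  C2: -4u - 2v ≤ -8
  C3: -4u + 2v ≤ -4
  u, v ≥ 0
C1 requires 4u + 2v ≤ 3, while C2 (-4u - 2v ≤ -8) is equivalent to 4u + 2v ≥ 8. Together they would need 8 ≤ 4u + 2v ≤ 3, which is impossible since 8 > 3. No point satisfies all constraints.

The feasible region is empty; the LP is infeasible.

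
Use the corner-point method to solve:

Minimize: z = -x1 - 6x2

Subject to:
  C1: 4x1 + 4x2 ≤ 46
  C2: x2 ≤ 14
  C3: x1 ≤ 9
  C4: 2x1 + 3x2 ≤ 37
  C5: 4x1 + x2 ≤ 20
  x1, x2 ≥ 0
x1 = 0, x2 = 11.5, z = -69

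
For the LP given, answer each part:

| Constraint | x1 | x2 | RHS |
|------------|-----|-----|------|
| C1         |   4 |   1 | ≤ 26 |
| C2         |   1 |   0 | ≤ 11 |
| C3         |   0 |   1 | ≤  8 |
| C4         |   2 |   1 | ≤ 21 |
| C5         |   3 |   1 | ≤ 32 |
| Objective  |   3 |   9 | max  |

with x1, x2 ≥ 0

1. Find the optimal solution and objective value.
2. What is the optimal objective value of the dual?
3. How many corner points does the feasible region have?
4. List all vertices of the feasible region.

1. x1 = 4.5, x2 = 8, z = 85.5
2. 85.5 (by strong duality, equal to the primal optimum)
3. 4
4. (0, 0), (6.5, 0), (4.5, 8), (0, 8)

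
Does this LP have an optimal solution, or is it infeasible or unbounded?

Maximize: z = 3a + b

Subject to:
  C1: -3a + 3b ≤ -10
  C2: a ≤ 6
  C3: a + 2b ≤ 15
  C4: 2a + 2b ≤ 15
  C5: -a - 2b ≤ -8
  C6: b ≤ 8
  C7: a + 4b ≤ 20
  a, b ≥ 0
The point (6, 1.5) satisfies every constraint, so the LP is feasible; the constraints give a ≤ 6 and b ≤ 8, which with a, b ≥ 0 keep the feasible region inside a bounded box. A feasible, bounded LP attains a finite optimum at a vertex.

Evaluating z = 3a + b at each vertex:
  (6, 1): z = 19
  (6, 1.5): z = 19.5
  (5.417, 2.083): z = 18.33
  (4.889, 1.556): z = 16.22

Bounded optimum: z* = 19.5 at (6, 1.5).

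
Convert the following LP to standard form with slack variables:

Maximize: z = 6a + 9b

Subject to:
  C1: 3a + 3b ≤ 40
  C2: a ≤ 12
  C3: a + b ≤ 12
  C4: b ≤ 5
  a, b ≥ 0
max z = 6a + 9b

s.t.
  3a + 3b + s1 = 40
  a + s2 = 12
  a + b + s3 = 12
  b + s4 = 5
  a, b, s1, s2, s3, s4 ≥ 0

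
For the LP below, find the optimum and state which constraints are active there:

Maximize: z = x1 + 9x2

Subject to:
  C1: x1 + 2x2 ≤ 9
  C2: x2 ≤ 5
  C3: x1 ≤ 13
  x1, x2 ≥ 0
Optimal: x1 = 0, x2 = 4.5
Slack at optimum:
  C1: slack = 0 (binding)
  C2: slack = 0.5
  C3: slack = 13
  x1 ≥ 0: x1 = 0 (binding)
  x2 ≥ 0: x2 = 4.5
Binding constraints: C1, x1 ≥ 0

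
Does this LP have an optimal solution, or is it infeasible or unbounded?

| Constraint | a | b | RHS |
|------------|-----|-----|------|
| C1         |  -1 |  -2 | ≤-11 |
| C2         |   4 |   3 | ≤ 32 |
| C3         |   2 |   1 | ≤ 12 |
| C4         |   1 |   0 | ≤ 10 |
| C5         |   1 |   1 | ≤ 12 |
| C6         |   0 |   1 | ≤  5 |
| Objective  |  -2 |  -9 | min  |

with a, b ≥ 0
The point (3.5, 5) satisfies every constraint, so the LP is feasible; the constraints give a ≤ 10 and b ≤ 5, which with a, b ≥ 0 keep the feasible region inside a bounded box. A feasible, bounded LP attains a finite optimum at a vertex.

Evaluating z = -2a - 9b at each vertex:
  (4.333, 3.333): z = -38.67
  (3.5, 5): z = -52
  (1, 5): z = -47

Bounded optimum: z* = -52 at (3.5, 5).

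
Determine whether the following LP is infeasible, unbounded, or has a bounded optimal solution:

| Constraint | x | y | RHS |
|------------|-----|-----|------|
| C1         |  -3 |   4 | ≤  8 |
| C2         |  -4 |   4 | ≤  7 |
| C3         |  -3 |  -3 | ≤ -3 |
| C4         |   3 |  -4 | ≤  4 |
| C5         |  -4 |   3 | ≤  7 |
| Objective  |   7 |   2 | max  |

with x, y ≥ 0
Feasible point: (0, 1) satisfies every constraint, so the LP is feasible.
Direction d = (4, 3): for each constraint row a, a·d ≤ 0 —
  (-3)(4) + (4)(3) = 0 ≤ 0
  (-4)(4) + (4)(3) = -4 ≤ 0
  (-3)(4) + (-3)(3) = -21 ≤ 0
  (3)(4) + (-4)(3) = 0 ≤ 0
  (-4)(4) + (3)(3) = -7 ≤ 0
and d ≥ 0, so (0, 1) + t·d stays feasible for every t ≥ 0. Along this ray z = 7x + 2y changes by 34 per unit t, so z → +∞.

Unbounded: there is a feasible ray along which z → +∞.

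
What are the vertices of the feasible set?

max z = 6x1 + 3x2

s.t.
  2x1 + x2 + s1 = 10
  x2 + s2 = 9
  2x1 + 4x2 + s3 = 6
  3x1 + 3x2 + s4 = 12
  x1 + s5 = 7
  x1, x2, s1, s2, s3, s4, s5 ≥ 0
Each vertex is the intersection of two constraint boundaries that also satisfies all remaining constraints:
  x1 = 0 and x2 = 0 → (0, 0)
  2x1 + 4x2 = 6 and x2 = 0 → (3, 0)
  2x1 + 4x2 = 6 and x1 = 0 → (0, 1.5)

Vertices: (0, 0), (3, 0), (0, 1.5)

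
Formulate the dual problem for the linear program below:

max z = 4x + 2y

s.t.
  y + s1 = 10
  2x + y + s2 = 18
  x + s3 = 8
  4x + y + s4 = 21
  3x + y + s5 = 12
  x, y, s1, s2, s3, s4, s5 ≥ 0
Minimize: z = 10y1 + 18y2 + 8y3 + 21y4 + 12y5

Subject to:
  C1: -2y2 - y3 - 4y4 - 3y5 ≤ -4
  C2: -y1 - y2 - y4 - y5 ≤ -2
  y1, y2, y3, y4, y5 ≥ 0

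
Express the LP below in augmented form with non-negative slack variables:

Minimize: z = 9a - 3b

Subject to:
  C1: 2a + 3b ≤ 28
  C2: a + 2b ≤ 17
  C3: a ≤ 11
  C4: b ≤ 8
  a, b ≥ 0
min z = 9a - 3b

s.t.
  2a + 3b + s1 = 28
  a + 2b + s2 = 17
  a + s3 = 11
  b + s4 = 8
  a, b, s1, s2, s3, s4 ≥ 0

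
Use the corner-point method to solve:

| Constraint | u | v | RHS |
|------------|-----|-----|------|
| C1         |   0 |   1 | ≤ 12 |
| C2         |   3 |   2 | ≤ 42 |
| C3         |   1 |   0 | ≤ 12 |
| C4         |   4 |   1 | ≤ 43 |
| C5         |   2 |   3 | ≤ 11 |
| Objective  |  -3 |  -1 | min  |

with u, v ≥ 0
Each vertex is the intersection of two constraint boundaries that also satisfies all remaining constraints:
  u = 0 and v = 0 → (0, 0)
  2u + 3v = 11 and v = 0 → (5.5, 0)
  2u + 3v = 11 and u = 0 → (0, 3.667)

Evaluating z = -3u - v at each vertex:
  (0, 0): z = 0
  (5.5, 0): z = -16.5
  (0, 3.667): z = -3.667

The minimum is at (5.5, 0) with z = -16.5.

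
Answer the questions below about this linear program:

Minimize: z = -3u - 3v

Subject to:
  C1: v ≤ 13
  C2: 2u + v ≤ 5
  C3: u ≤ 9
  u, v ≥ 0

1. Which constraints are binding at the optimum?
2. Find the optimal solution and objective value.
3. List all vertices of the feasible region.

1. C2, u ≥ 0
2. u = 0, v = 5, z = -15
3. (0, 0), (2.5, 0), (0, 5)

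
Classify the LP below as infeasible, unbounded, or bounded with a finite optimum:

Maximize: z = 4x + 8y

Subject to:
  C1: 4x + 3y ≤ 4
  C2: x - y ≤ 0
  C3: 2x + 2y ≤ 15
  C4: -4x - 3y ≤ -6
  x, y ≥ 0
C1 requires 4x + 3y ≤ 4, while C4 (-4x - 3y ≤ -6) is equivalent to 4x + 3y ≥ 6. Together they would need 6 ≤ 4x + 3y ≤ 4, which is impossible since 6 > 4. No point satisfies all constraints.

The feasible region is empty; the LP is infeasible.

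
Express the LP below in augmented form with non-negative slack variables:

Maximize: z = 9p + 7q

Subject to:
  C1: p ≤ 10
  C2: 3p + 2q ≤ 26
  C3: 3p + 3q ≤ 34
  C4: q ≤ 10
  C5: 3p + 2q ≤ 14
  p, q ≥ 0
max z = 9p + 7q

s.t.
  p + s1 = 10
  3p + 2q + s2 = 26
  3p + 3q + s3 = 34
  q + s4 = 10
  3p + 2q + s5 = 14
  p, q, s1, s2, s3, s4, s5 ≥ 0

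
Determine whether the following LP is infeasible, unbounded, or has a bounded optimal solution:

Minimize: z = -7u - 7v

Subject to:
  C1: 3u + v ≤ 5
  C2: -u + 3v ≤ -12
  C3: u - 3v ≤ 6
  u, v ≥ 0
C3 requires u - 3v ≤ 6, while C2 (-u + 3v ≤ -12) is equivalent to u - 3v ≥ 12. Together they would need 12 ≤ u - 3v ≤ 6, which is impossible since 12 > 6. No point satisfies all constraints.

Infeasible: no point satisfies all constraints simultaneously.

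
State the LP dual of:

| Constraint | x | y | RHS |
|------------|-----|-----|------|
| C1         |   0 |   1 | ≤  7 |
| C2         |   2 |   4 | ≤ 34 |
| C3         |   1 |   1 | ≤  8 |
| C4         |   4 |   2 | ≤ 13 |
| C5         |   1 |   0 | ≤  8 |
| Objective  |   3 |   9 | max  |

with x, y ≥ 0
Minimize: z = 7y1 + 34y2 + 8y3 + 13y4 + 8y5

Subject to:
  C1: -2y2 - y3 - 4y4 - y5 ≤ -3
  C2: -y1 - 4y2 - y3 - 2y4 ≤ -9
  y1, y2, y3, y4, y5 ≥ 0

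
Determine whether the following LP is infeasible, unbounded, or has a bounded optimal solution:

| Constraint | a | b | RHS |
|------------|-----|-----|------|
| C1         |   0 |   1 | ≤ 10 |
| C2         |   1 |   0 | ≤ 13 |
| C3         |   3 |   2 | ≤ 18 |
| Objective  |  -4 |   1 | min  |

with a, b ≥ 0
The point (6, 0) satisfies every constraint, so the LP is feasible; the constraints give a ≤ 13 and b ≤ 10, which with a, b ≥ 0 keep the feasible region inside a bounded box. A feasible, bounded LP attains a finite optimum at a vertex.

The LP has an optimal solution: (6, 0) with z = -24.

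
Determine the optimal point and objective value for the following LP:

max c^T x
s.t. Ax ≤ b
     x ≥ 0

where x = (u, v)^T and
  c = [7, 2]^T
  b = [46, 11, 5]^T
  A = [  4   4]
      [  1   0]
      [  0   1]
Each vertex is the intersection of two constraint boundaries that also satisfies all remaining constraints:
  u = 0 and v = 0 → (0, 0)
  u = 11 and v = 0 → (11, 0)
  4u + 4v = 46 and u = 11 → (11, 0.5)
  4u + 4v = 46 and v = 5 → (6.5, 5)
  v = 5 and u = 0 → (0, 5)

Evaluating z = 7u + 2v at each vertex:
  (0, 0): z = 0
  (11, 0): z = 77
  (11, 0.5): z = 78
  (6.5, 5): z = 55.5
  (0, 5): z = 10

The maximum is at (11, 0.5) with z = 78.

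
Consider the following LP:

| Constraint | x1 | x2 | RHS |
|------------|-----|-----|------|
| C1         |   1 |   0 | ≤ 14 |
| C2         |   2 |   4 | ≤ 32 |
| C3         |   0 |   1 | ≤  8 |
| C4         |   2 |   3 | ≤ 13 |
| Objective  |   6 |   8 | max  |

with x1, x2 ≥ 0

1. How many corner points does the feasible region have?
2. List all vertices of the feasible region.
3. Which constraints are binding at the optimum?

1. 3
2. (0, 0), (6.5, 0), (0, 4.333)
3. C4, x2 ≥ 0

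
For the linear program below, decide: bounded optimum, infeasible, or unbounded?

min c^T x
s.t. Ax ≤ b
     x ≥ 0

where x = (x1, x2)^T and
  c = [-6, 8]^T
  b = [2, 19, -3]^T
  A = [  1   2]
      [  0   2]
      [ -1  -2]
One constraint requires x1 + 2x2 ≤ 2, while the constraint -x1 - 2x2 ≤ -3 is equivalent to x1 + 2x2 ≥ 3. Together they would need 3 ≤ x1 + 2x2 ≤ 2, which is impossible since 3 > 2. No point satisfies all constraints.

Infeasible: no point satisfies all constraints simultaneously.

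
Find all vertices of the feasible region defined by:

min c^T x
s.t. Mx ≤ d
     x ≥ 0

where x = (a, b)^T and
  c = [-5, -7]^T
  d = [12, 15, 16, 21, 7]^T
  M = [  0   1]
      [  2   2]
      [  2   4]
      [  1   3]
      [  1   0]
Each vertex is the intersection of two constraint boundaries that also satisfies all remaining constraints:
  a = 0 and b = 0 → (0, 0)
  a = 7 and b = 0 → (7, 0)
  2a + 2b = 15 and 2a + 4b = 16 → (7, 0.5)
  2a + 4b = 16 and a = 0 → (0, 4)

Vertices: (0, 0), (7, 0), (7, 0.5), (0, 4)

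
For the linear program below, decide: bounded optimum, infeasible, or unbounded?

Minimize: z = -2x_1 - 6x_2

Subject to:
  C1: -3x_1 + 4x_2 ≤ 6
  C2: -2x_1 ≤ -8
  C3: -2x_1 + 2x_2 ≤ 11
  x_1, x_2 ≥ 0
Feasible point: (4, 0) satisfies every constraint, so the LP is feasible.
Direction d = (1, 0): for each constraint row a, a·d ≤ 0 —
  (-3)(1) + (4)(0) = -3 ≤ 0
  (-2)(1) + (0)(0) = -2 ≤ 0
  (-2)(1) + (2)(0) = -2 ≤ 0
and d ≥ 0, so (4, 0) + t·d stays feasible for every t ≥ 0. Along this ray z = -2x_1 - 6x_2 changes by -2 per unit t, so z → −∞.

Unbounded — the objective can decrease without bound over the feasible region.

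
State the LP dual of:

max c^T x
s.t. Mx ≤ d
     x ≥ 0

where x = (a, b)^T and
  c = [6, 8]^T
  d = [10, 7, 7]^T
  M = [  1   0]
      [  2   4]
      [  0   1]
Minimize: z = 10y1 + 7y2 + 7y3

Subject to:
  C1: -y1 - 2y2 ≤ -6
  C2: -4y2 - y3 ≤ -8
  y1, y2, y3 ≥ 0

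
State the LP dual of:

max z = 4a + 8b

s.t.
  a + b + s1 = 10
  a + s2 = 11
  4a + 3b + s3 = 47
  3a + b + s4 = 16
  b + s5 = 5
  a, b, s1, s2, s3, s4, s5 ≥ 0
Minimize: z = 10y1 + 11y2 + 47y3 + 16y4 + 5y5

Subject to:
  C1: -y1 - y2 - 4y3 - 3y4 ≤ -4
  C2: -y1 - 3y3 - y4 - y5 ≤ -8
  y1, y2, y3, y4, y5 ≥ 0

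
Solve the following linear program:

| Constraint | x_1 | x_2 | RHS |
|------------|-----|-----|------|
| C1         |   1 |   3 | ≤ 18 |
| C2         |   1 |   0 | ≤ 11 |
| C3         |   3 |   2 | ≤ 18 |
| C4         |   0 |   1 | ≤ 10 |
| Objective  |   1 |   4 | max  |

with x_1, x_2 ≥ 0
Each vertex is the intersection of two constraint boundaries that also satisfies all remaining constraints:
  x_1 = 0 and x_2 = 0 → (0, 0)
  3x_1 + 2x_2 = 18 and x_2 = 0 → (6, 0)
  x_1 + 3x_2 = 18 and 3x_1 + 2x_2 = 18 → (2.571, 5.143)
  x_1 + 3x_2 = 18 and x_1 = 0 → (0, 6)

Evaluating z = x_1 + 4x_2 at each vertex:
  (0, 0): z = 0
  (6, 0): z = 6
  (2.571, 5.143): z = 23.14
  (0, 6): z = 24

The maximum is at (0, 6) with z = 24.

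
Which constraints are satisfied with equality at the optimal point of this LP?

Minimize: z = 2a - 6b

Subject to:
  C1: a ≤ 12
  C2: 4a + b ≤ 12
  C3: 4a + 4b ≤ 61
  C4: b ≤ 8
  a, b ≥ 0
Optimal: a = 0, b = 8
Binding: C4, a ≥ 0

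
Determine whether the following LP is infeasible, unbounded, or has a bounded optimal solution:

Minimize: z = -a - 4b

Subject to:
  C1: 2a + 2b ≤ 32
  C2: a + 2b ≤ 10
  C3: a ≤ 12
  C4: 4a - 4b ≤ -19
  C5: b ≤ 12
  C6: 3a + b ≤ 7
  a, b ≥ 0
The point (0, 5) satisfies every constraint, so the LP is feasible; the constraints give a ≤ 12 and b ≤ 12, which with a, b ≥ 0 keep the feasible region inside a bounded box. A feasible, bounded LP attains a finite optimum at a vertex.

Evaluating z = -a - 4b at each vertex:
  (0, 4.75): z = -19
  (0.1667, 4.917): z = -19.83
  (0, 5): z = -20

Bounded optimum: z* = -20 at (0, 5).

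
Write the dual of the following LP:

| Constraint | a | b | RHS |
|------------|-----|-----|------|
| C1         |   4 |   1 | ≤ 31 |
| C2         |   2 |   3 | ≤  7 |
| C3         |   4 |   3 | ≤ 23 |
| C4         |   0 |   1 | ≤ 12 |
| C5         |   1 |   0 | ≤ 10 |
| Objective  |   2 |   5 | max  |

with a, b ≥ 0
Minimize: z = 31y1 + 7y2 + 23y3 + 12y4 + 10y5

Subject to:
  C1: -4y1 - 2y2 - 4y3 - y5 ≤ -2
  C2: -y1 - 3y2 - 3y3 - y4 ≤ -5
  y1, y2, y3, y4, y5 ≥ 0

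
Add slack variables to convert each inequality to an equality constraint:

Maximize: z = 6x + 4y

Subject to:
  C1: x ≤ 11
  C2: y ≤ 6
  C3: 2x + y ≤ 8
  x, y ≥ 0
max z = 6x + 4y

s.t.
  x + s1 = 11
  y + s2 = 6
  2x + y + s3 = 8
  x, y, s1, s2, s3 ≥ 0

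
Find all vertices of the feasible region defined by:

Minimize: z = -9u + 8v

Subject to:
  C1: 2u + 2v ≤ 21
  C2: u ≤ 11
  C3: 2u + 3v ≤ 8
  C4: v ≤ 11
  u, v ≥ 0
Each vertex is the intersection of two constraint boundaries that also satisfies all remaining constraints:
  u = 0 and v = 0 → (0, 0)
  2u + 3v = 8 and v = 0 → (4, 0)
  2u + 3v = 8 and u = 0 → (0, 2.667)

Vertices: (0, 0), (4, 0), (0, 2.667)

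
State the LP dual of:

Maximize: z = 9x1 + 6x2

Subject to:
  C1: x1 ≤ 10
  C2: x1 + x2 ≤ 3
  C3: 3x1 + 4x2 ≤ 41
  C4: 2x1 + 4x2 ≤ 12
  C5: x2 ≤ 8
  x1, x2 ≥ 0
Minimize: z = 10y1 + 3y2 + 41y3 + 12y4 + 8y5

Subject to:
  C1: -y1 - y2 - 3y3 - 2y4 ≤ -9
  C2: -y2 - 4y3 - 4y4 - y5 ≤ -6
  y1, y2, y3, y4, y5 ≥ 0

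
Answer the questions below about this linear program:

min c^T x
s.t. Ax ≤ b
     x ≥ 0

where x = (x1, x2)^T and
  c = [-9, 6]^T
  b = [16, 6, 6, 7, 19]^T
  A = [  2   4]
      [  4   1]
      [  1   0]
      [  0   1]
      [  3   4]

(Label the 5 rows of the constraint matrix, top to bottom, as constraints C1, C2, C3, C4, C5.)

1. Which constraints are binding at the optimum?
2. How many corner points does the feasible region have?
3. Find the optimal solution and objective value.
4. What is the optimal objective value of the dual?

1. C2, x2 ≥ 0
2. 4
3. x1 = 1.5, x2 = 0, z = -13.5
4. -13.5 (by strong duality, equal to the primal optimum)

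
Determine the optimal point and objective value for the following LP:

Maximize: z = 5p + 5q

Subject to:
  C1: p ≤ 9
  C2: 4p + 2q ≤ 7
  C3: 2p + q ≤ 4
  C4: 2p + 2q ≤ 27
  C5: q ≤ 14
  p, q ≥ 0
Each vertex is the intersection of two constraint boundaries that also satisfies all remaining constraints:
  p = 0 and q = 0 → (0, 0)
  4p + 2q = 7 and q = 0 → (1.75, 0)
  4p + 2q = 7 and p = 0 → (0, 3.5)

Evaluating z = 5p + 5q at each vertex:
  (0, 0): z = 0
  (1.75, 0): z = 8.75
  (0, 3.5): z = 17.5

The maximum is at (0, 3.5) with z = 17.5.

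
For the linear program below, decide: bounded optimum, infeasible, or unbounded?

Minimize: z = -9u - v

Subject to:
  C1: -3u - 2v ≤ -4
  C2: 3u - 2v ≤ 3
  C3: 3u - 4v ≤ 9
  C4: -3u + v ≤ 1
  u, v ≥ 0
Feasible point: (1, 1) satisfies every constraint, so the LP is feasible.
Direction d = (2, 3): for each constraint row a, a·d ≤ 0 —
  (-3)(2) + (-2)(3) = -12 ≤ 0
  (3)(2) + (-2)(3) = 0 ≤ 0
  (3)(2) + (-4)(3) = -6 ≤ 0
  (-3)(2) + (1)(3) = -3 ≤ 0
and d ≥ 0, so (1, 1) + t·d stays feasible for every t ≥ 0. Along this ray z = -9u - v changes by -21 per unit t, so z → −∞.

Unbounded — the objective can decrease without bound over the feasible region.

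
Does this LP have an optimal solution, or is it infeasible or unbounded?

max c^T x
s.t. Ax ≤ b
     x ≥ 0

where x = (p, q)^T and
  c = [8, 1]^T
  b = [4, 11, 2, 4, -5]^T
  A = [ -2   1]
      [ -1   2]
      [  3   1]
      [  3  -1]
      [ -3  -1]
One constraint requires 3p + q ≤ 2, while the constraint -3p - q ≤ -5 is equivalent to 3p + q ≥ 5. Together they would need 5 ≤ 3p + q ≤ 2, which is impossible since 5 > 2. No point satisfies all constraints.

Infeasible: no point satisfies all constraints simultaneously.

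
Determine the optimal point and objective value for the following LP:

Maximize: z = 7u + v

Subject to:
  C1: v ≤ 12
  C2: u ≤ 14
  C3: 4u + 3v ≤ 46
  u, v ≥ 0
u = 11.5, v = 0, z = 80.5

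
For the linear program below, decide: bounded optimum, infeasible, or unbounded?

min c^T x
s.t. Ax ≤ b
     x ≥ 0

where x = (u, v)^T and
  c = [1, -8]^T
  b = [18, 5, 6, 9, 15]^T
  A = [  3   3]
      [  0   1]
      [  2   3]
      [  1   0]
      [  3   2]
The point (0, 2) satisfies every constraint, so the LP is feasible; the constraints give u ≤ 9 and v ≤ 5, which with u, v ≥ 0 keep the feasible region inside a bounded box. A feasible, bounded LP attains a finite optimum at a vertex.

Feasible with finite optimum z* = -16 at (0, 2).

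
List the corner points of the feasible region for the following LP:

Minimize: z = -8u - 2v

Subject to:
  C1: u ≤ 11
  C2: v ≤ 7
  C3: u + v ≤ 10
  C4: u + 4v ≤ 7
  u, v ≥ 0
Each vertex is the intersection of two constraint boundaries that also satisfies all remaining constraints:
  u = 0 and v = 0 → (0, 0)
  u + 4v = 7 and v = 0 → (7, 0)
  u + 4v = 7 and u = 0 → (0, 1.75)

Vertices: (0, 0), (7, 0), (0, 1.75)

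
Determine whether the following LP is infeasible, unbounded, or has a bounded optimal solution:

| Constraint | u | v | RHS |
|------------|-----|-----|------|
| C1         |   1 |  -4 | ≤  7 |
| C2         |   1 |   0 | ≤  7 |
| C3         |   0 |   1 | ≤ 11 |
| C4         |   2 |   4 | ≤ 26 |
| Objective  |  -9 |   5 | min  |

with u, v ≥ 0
The point (7, 0) satisfies every constraint, so the LP is feasible; the constraints give u ≤ 7 and v ≤ 11, which with u, v ≥ 0 keep the feasible region inside a bounded box. A feasible, bounded LP attains a finite optimum at a vertex.

Evaluating z = -9u + 5v at each vertex:
  (0, 0): z = 0
  (7, 0): z = -63
  (7, 3): z = -48
  (0, 6.5): z = 32.5

The LP has an optimal solution: (7, 0) with z = -63.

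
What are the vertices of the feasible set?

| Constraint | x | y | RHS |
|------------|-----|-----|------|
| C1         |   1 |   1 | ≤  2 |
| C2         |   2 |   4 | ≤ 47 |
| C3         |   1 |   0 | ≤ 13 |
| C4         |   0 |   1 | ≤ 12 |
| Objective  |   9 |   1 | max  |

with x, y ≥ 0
Each vertex is the intersection of two constraint boundaries that also satisfies all remaining constraints:
  x = 0 and y = 0 → (0, 0)
  x + y = 2 and y = 0 → (2, 0)
  x + y = 2 and x = 0 → (0, 2)

Vertices: (0, 0), (2, 0), (0, 2)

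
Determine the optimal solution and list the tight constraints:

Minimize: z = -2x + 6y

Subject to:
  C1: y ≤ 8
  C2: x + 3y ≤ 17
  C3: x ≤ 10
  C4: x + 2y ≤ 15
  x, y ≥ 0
Optimal: x = 10, y = 0
Slack at optimum:
  C1: slack = 8
  C2: slack = 7
  C3: slack = 0 (binding)
  C4: slack = 5
  x ≥ 0: x = 10
  y ≥ 0: y = 0 (binding)
Binding constraints: C3, y ≥ 0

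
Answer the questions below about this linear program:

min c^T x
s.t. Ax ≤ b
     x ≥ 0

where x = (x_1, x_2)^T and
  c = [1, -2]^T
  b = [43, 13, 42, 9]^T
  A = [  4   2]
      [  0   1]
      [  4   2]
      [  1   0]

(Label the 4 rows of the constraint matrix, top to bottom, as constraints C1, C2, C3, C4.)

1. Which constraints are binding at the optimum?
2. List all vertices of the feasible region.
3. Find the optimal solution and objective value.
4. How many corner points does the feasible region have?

1. C2, x_1 ≥ 0
2. (0, 0), (9, 0), (9, 3), (4, 13), (0, 13)
3. x_1 = 0, x_2 = 13, z = -26
4. 5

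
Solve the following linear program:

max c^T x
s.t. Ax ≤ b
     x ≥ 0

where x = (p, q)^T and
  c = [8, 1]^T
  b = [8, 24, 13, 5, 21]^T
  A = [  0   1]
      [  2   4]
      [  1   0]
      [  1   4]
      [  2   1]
p = 5, q = 0, z = 40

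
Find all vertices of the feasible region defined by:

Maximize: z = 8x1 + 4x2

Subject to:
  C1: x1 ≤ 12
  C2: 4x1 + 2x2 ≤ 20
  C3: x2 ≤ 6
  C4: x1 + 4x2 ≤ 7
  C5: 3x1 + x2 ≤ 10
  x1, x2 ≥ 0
Each vertex is the intersection of two constraint boundaries that also satisfies all remaining constraints:
  x1 = 0 and x2 = 0 → (0, 0)
  3x1 + x2 = 10 and x2 = 0 → (3.333, 0)
  x1 + 4x2 = 7 and 3x1 + x2 = 10 → (3, 1)
  x1 + 4x2 = 7 and x1 = 0 → (0, 1.75)

Vertices: (0, 0), (3.333, 0), (3, 1), (0, 1.75)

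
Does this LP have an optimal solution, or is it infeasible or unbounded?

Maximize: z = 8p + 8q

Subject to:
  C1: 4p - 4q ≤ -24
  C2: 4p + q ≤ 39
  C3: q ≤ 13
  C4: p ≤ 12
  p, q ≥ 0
The point (6.5, 13) satisfies every constraint, so the LP is feasible; the constraints give p ≤ 12 and q ≤ 13, which with p, q ≥ 0 keep the feasible region inside a bounded box. A feasible, bounded LP attains a finite optimum at a vertex.

Evaluating z = 8p + 8q at each vertex:
  (0, 6): z = 48
  (6.6, 12.6): z = 153.6
  (6.5, 13): z = 156
  (0, 13): z = 104

Feasible with finite optimum z* = 156 at (6.5, 13).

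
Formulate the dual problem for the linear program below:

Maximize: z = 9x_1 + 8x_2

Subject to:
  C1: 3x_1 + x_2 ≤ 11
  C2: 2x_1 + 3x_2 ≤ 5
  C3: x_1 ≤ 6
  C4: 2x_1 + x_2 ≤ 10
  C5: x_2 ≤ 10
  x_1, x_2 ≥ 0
Minimize: z = 11y1 + 5y2 + 6y3 + 10y4 + 10y5

Subject to:
  C1: -3y1 - 2y2 - y3 - 2y4 ≤ -9
  C2: -y1 - 3y2 - y4 - y5 ≤ -8
  y1, y2, y3, y4, y5 ≥ 0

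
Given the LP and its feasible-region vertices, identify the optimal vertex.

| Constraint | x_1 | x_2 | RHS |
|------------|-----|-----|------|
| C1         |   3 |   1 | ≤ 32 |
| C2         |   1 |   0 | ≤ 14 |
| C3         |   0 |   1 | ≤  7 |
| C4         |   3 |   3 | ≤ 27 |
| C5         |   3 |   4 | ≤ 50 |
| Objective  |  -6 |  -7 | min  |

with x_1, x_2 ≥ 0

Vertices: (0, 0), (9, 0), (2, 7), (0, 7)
(2, 7) with z = -61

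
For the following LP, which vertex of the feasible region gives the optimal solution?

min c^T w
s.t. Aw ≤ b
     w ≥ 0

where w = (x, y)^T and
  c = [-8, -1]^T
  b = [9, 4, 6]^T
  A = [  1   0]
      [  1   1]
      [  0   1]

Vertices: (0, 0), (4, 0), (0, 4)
(4, 0) with z = -32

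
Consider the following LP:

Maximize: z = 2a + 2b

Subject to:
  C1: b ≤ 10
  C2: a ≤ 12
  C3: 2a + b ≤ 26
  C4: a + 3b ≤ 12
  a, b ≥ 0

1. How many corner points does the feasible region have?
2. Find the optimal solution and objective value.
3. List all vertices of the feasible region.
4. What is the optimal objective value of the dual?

1. 3
2. a = 12, b = 0, z = 24
3. (0, 0), (12, 0), (0, 4)
4. 24 (by strong duality, equal to the primal optimum)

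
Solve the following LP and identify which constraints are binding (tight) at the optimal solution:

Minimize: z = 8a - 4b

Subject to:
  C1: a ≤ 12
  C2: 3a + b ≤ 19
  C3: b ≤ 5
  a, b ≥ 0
Optimal: a = 0, b = 5
Binding: C3, a ≥ 0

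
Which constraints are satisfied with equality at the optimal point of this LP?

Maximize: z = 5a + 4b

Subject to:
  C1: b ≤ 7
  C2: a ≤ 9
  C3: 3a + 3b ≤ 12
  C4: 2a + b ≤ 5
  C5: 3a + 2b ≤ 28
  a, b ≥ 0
Optimal: a = 1, b = 3
Binding: C3, C4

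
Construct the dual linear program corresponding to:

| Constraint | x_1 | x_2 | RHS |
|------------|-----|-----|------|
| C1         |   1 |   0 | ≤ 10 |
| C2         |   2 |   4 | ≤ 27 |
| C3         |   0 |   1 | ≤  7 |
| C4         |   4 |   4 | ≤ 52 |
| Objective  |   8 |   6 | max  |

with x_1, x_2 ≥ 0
Minimize: z = 10y1 + 27y2 + 7y3 + 52y4

Subject to:
  C1: -y1 - 2y2 - 4y4 ≤ -8
  C2: -4y2 - y3 - 4y4 ≤ -6
  y1, y2, y3, y4 ≥ 0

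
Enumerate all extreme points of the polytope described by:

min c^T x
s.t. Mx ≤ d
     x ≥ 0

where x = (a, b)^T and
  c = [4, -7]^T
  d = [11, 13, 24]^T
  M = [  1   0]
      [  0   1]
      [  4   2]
Each vertex is the intersection of two constraint boundaries that also satisfies all remaining constraints:
  a = 0 and b = 0 → (0, 0)
  4a + 2b = 24 and b = 0 → (6, 0)
  4a + 2b = 24 and a = 0 → (0, 12)

Vertices: (0, 0), (6, 0), (0, 12)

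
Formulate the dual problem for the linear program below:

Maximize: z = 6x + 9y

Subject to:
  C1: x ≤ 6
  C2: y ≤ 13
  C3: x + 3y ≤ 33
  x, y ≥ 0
Minimize: z = 6y1 + 13y2 + 33y3

Subject to:
  C1: -y1 - y3 ≤ -6
  C2: -y2 - 3y3 ≤ -9
  y1, y2, y3 ≥ 0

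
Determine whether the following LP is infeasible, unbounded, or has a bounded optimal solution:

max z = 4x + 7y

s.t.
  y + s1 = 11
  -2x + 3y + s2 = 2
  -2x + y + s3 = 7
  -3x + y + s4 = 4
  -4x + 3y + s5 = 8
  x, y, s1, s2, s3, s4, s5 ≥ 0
Feasible point: (0, 0) satisfies every constraint, so the LP is feasible.
Direction d = (1, 0): for each constraint row a, a·d ≤ 0 —
  (0)(1) + (1)(0) = 0 ≤ 0
  (-2)(1) + (3)(0) = -2 ≤ 0
  (-2)(1) + (1)(0) = -2 ≤ 0
  (-3)(1) + (1)(0) = -3 ≤ 0
  (-4)(1) + (3)(0) = -4 ≤ 0
and d ≥ 0, so (0, 0) + t·d stays feasible for every t ≥ 0. Along this ray z = 4x + 7y changes by 4 per unit t, so z → +∞.

Unbounded — the objective can increase without bound over the feasible region.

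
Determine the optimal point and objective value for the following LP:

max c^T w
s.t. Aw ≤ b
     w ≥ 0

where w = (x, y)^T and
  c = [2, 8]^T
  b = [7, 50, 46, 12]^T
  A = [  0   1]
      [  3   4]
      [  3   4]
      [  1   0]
x = 6, y = 7, z = 68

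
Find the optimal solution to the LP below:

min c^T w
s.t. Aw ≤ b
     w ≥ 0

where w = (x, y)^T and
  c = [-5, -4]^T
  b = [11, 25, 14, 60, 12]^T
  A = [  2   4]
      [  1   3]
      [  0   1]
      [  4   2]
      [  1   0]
x = 5.5, y = 0, z = -27.5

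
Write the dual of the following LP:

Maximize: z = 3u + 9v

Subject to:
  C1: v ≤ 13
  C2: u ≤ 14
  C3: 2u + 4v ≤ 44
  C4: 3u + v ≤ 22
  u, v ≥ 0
Minimize: z = 13y1 + 14y2 + 44y3 + 22y4

Subject to:
  C1: -y2 - 2y3 - 3y4 ≤ -3
  C2: -y1 - 4y3 - y4 ≤ -9
  y1, y2, y3, y4 ≥ 0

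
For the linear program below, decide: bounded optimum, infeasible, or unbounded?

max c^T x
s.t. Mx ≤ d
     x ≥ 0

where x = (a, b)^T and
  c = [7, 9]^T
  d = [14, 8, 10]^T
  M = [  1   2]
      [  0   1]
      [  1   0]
The point (10, 2) satisfies every constraint, so the LP is feasible; the constraints give a ≤ 10 and b ≤ 8, which with a, b ≥ 0 keep the feasible region inside a bounded box. A feasible, bounded LP attains a finite optimum at a vertex.

Evaluating z = 7a + 9b at each vertex:
  (0, 0): z = 0
  (10, 0): z = 70
  (10, 2): z = 88
  (0, 7): z = 63

The LP has an optimal solution: (10, 2) with z = 88.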